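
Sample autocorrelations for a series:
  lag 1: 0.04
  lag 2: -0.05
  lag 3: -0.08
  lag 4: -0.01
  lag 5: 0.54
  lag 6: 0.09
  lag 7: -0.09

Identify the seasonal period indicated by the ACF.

5

The largest autocorrelation is r_5 = 0.54; the remaining lags stay at or below 0.09.
The dominant spike at lag 5 indicates a seasonal period of 5.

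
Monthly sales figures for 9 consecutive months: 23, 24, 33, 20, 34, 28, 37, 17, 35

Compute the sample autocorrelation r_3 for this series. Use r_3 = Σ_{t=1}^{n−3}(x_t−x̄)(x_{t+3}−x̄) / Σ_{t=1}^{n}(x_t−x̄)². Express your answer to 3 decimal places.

-0.293

Mean x̄ = (23 + 24 + 33 + 20 + 34 + 28 + 37 + 17 + 35)/9 = 27.8889
Σ(x_t−x̄)(x_{t+3}−x̄) = (38.5679) + (-23.7654) + (0.5679) + (-71.8765) + (-66.5432) + (0.7901) = -122.2593
Denominator Σ(x_t−x̄)² = 416.8889
r_3 = -122.2593 / 416.8889 = -0.293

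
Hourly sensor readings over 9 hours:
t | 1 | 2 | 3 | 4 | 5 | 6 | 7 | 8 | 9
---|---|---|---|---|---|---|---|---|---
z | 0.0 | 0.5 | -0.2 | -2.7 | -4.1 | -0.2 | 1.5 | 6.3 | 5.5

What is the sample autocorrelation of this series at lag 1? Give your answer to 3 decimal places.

Mean z̄ = (0.0 + 0.5 − 0.2 − 2.7 − 4.1 − 0.2 + 1.5 + 6.3 + 5.5)/9 = 0.7333
Numerator Σ_{t=1}^{8}(z_t−z̄)(z_{t+1}−z̄) = 54.7856
Denominator Σ(z_t−z̄)² = 91.7800
r_1 = 54.7856 / 91.7800 = 0.597

0.597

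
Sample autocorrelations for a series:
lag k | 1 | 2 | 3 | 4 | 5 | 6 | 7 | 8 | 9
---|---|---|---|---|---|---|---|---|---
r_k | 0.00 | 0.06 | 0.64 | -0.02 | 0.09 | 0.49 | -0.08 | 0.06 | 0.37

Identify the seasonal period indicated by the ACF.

3

The largest autocorrelation is r_3 = 0.64, with weaker echoes at lags 6 (0.49) and 9 (0.37); the remaining lags stay at or below 0.09.
The dominant spike at lag 3 indicates a seasonal period of 3.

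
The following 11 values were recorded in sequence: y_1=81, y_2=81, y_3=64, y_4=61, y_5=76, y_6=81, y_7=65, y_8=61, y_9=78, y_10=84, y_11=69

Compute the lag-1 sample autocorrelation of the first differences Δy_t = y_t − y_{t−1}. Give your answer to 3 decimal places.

First differences Δy: 0, -17, -3, 15, 5, -16, -4, 17, 6, -15
Mean of differences = -1.2000
Numerator Σ(Δy_t−Δȳ)(Δy_{t+1}−Δȳ) = 11.1600
Denominator Σ(Δy_t−Δȳ)² = 1355.6000
r_1(Δy) = 11.1600 / 1355.6000 = 0.008

0.008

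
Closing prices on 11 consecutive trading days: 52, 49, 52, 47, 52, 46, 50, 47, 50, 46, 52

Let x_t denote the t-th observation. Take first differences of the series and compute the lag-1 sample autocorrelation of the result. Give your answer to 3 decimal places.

-0.842

First differences Δx: -3, 3, -5, 5, -6, 4, -3, 3, -4, 6
Mean of differences = 0.0000
Numerator Σ(Δx_t−Δx̄)(Δx_{t+1}−Δx̄) = -160.0000
Denominator Σ(Δx_t−Δx̄)² = 190.0000
r_1(Δx) = -160.0000 / 190.0000 = -0.842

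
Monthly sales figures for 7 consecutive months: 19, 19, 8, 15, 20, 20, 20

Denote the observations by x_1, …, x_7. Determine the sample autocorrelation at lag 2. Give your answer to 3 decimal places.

-0.367

Mean x̄ = (19 + 19 + 8 + 15 + 20 + 20 + 20)/7 = 17.2857
Deviations from mean: 1.7143, 1.7143, -9.2857, -2.2857, 2.7143, 2.7143, 2.7143
Σ(x_t−x̄)(x_{t+2}−x̄) = (-15.9184) + (-3.9184) + (-25.2041) + (-6.2041) + (7.3673) = -43.8776
Denominator Σ(x_t−x̄)² = 119.4286
r_2 = -43.8776 / 119.4286 = -0.367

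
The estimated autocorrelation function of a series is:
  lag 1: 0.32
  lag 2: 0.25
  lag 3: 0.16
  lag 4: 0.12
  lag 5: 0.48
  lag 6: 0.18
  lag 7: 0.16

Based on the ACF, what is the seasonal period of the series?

The largest autocorrelation is r_5 = 0.48; the remaining lags stay at or below 0.32. The elevated value at lag 1 (0.32), dropping to 0.25 at lag 2, reflects decaying short-term dependence rather than seasonality.
The dominant spike at lag 5 indicates a seasonal period of 5.

5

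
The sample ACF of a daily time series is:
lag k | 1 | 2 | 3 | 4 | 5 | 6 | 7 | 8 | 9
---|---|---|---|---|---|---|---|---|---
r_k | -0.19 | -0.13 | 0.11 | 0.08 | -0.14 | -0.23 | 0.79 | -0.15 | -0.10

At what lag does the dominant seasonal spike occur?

The largest autocorrelation is r_7 = 0.79; the remaining lags stay at or below 0.11.
The dominant spike at lag 7 indicates a seasonal period of 7.

7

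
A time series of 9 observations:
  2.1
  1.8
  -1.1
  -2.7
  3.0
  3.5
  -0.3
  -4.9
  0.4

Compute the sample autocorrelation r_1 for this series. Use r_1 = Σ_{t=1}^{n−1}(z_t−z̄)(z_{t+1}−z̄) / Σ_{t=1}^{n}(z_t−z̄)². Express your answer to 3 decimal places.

0.093

Mean z̄ = (2.1 + 1.8 − 1.1 − 2.7 + 3.0 + 3.5 − 0.3 − 4.9 + 0.4)/9 = 0.2000
Numerator Σ_{t=1}^{8}(z_t−z̄)(z_{t+1}−z̄) = 5.7300
Denominator Σ(z_t−z̄)² = 61.3000
r_1 = 5.7300 / 61.3000 = 0.093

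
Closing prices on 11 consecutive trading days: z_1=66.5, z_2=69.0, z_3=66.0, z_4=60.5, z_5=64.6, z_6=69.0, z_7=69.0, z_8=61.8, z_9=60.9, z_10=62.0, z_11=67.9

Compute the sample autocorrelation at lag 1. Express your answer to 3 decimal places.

Mean z̄ = (66.5 + 69.0 + 66.0 + 60.5 + 64.6 + 69.0 + 69.0 + 61.8 + 60.9 + 62.0 + 67.9)/11 = 65.2000
Numerator Σ_{t=1}^{10}(z_t−z̄)(z_{t+1}−z̄) = 26.0200
Denominator Σ(z_t−z̄)² = 115.6800
r_1 = 26.0200 / 115.6800 = 0.225

0.225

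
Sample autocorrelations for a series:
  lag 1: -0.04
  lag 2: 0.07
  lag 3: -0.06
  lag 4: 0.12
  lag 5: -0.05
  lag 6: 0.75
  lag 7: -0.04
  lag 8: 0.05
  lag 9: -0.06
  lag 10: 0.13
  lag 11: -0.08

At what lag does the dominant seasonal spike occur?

6

The largest autocorrelation is r_6 = 0.75; the remaining lags stay at or below 0.13.
The dominant spike at lag 6 indicates a seasonal period of 6.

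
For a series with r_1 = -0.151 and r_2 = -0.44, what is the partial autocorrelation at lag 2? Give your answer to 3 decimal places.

φ_{22} = (r_2 − r_1²) / (1 − r_1²)
r_1² = (-0.151)² = 0.022801
Numerator = -0.44 − 0.0228 = -0.4628; denominator = 1 − 0.0228 = 0.9772
φ_{22} = -0.4628 / 0.9772 = -0.474

-0.474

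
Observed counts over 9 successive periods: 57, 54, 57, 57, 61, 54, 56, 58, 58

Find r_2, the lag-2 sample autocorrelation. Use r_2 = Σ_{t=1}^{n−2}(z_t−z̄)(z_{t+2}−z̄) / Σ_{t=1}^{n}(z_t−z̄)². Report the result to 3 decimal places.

-0.218

Mean z̄ = (57 + 54 + 57 + 57 + 61 + 54 + 56 + 58 + 58)/9 = 56.8889
Σ(z_t−z̄)(z_{t+2}−z̄) = (0.0123) + (-0.3210) + (0.4568) + (-0.3210) + (-3.6543) + (-3.2099) + (-0.9877) = -8.0247
Denominator Σ(z_t−z̄)² = 36.8889
r_2 = -8.0247 / 36.8889 = -0.218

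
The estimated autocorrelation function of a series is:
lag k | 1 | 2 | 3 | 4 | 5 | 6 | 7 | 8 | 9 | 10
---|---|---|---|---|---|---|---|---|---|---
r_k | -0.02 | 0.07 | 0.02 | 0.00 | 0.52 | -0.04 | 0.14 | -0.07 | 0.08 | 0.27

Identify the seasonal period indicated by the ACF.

5

The largest autocorrelation is r_5 = 0.52, with a weaker echo at lag 10 (0.27); the remaining lags stay at or below 0.14.
The dominant spike at lag 5 indicates a seasonal period of 5.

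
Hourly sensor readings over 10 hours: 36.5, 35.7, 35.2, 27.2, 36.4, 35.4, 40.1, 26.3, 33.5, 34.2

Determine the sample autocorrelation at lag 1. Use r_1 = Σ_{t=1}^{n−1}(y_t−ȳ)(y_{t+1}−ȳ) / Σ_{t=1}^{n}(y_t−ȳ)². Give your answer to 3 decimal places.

-0.306

Mean ȳ = (36.5 + 35.7 + 35.2 + 27.2 + 36.4 + 35.4 + 40.1 + 26.3 + 33.5 + 34.2)/10 = 34.0500
Numerator Σ_{t=1}^{9}(y_t−ȳ)(y_{t+1}−ȳ) = -49.4025
Denominator Σ(y_t−ȳ)² = 161.3050
r_1 = -49.4025 / 161.3050 = -0.306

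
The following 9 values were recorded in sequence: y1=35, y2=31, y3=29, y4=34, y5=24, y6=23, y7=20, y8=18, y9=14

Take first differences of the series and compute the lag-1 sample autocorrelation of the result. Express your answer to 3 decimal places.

First differences Δy: -4, -2, 5, -10, -1, -3, -2, -4
Mean of differences = -2.6250
Numerator Σ(Δy_t−Δȳ)(Δy_{t+1}−Δȳ) = -66.0156
Denominator Σ(Δy_t−Δȳ)² = 119.8750
r_1(Δy) = -66.0156 / 119.8750 = -0.551

-0.551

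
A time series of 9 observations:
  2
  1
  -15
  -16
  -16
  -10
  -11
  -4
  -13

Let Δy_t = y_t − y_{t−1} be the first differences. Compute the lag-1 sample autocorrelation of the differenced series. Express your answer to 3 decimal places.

First differences Δy: -1, -16, -1, 0, 6, -1, 7, -9
Mean of differences = -1.8750
Numerator Σ(Δy_t−Δȳ)(Δy_{t+1}−Δȳ) = -56.8906
Denominator Σ(Δy_t−Δȳ)² = 396.8750
r_1(Δy) = -56.8906 / 396.8750 = -0.143

-0.143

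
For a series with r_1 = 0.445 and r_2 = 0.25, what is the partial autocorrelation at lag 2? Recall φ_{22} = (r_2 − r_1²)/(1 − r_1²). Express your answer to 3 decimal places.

φ_{22} = (r_2 − r_1²) / (1 − r_1²)
r_1² = (0.445)² = 0.198025
Numerator = 0.25 − 0.1980 = 0.0520; denominator = 1 − 0.1980 = 0.8020
φ_{22} = 0.0520 / 0.8020 = 0.065

0.065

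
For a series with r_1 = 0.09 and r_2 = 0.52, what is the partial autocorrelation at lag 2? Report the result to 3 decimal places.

0.516

φ_{22} = (r_2 − r_1²) / (1 − r_1²)
r_1² = (0.09)² = 0.0081
Numerator = 0.52 − 0.0081 = 0.5119; denominator = 1 − 0.0081 = 0.9919
φ_{22} = 0.5119 / 0.9919 = 0.516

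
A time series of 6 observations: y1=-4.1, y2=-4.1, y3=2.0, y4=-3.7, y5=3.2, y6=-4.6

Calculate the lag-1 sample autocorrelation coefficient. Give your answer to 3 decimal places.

Mean ȳ = (-4.1 − 4.1 + 2.0 − 3.7 + 3.2 − 4.6)/6 = -1.8833
Numerator Σ_{t=1}^{5}(y_t−ȳ)(y_{t+1}−ȳ) = -33.7936
Denominator Σ(y_t−ȳ)² = 61.4283
r_1 = -33.7936 / 61.4283 = -0.550

-0.550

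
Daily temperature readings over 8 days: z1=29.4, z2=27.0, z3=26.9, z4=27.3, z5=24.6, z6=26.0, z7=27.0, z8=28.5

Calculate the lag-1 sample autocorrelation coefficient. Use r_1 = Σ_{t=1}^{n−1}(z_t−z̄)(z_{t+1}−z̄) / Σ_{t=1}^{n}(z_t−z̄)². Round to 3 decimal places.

0.130

Mean z̄ = (29.4 + 27.0 + 26.9 + 27.3 + 24.6 + 26.0 + 27.0 + 28.5)/8 = 27.0875
Deviations from mean: 2.3125, -0.0875, -0.1875, 0.2125, -2.4875, -1.0875, -0.0875, 1.4125
Numerator Σ_{t=1}^{7}(z_t−z̄)(z_{t+1}−z̄) = 1.9223
Denominator Σ(z_t−z̄)² = 14.8088
r_1 = 1.9223 / 14.8088 = 0.130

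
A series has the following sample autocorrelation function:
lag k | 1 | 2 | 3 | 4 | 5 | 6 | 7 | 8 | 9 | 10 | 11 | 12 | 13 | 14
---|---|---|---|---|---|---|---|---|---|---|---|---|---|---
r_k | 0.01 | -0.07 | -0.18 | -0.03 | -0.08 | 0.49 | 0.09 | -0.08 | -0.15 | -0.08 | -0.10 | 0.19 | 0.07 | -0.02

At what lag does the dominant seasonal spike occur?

6

The largest autocorrelation is r_6 = 0.49, with a weaker echo at lag 12 (0.19); the remaining lags stay at or below 0.09.
The dominant spike at lag 6 indicates a seasonal period of 6.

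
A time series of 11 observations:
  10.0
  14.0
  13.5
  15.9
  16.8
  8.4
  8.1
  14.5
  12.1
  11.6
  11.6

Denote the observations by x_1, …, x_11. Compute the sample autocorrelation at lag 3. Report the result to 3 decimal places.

Mean x̄ = (10.0 + 14.0 + 13.5 + 15.9 + 16.8 + 8.4 + 8.1 + 14.5 + 12.1 + 11.6 + 11.6)/11 = 12.4091
Numerator Σ_{t=1}^{8}(x_t−x̄)(x_{t+3}−x̄) = -8.6257
Denominator Σ(x_t−x̄)² = 81.4091
r_3 = -8.6257 / 81.4091 = -0.106

-0.106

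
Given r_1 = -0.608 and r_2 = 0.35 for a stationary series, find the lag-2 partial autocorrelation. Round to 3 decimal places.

-0.031

φ_{22} = (r_2 − r_1²) / (1 − r_1²)
r_1² = (-0.608)² = 0.369664
Numerator = 0.35 − 0.3697 = -0.0197; denominator = 1 − 0.3697 = 0.6303
φ_{22} = -0.0197 / 0.6303 = -0.031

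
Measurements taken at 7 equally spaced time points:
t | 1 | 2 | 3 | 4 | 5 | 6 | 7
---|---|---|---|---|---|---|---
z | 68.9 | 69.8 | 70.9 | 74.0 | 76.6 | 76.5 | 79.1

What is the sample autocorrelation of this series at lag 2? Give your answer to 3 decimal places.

Mean z̄ = (68.9 + 69.8 + 70.9 + 74.0 + 76.6 + 76.5 + 79.1)/7 = 73.6857
Deviations from mean: -4.7857, -3.8857, -2.7857, 0.3143, 2.9143, 2.8143, 5.4143
Numerator Σ_{t=1}^{5}(z_t−z̄)(z_{t+2}−z̄) = 20.6553
Denominator Σ(z_t−z̄)² = 91.5886
r_2 = 20.6553 / 91.5886 = 0.226

0.226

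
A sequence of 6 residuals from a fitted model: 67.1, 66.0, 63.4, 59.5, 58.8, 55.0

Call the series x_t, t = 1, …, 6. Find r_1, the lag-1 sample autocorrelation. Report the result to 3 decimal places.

0.485

Mean x̄ = (67.1 + 66.0 + 63.4 + 59.5 + 58.8 + 55.0)/6 = 61.6333
Deviations from mean: 5.4667, 4.3667, 1.7667, -2.1333, -2.8333, -6.6333
Σ(x_t−x̄)(x_{t+1}−x̄) = (23.8711) + (7.7144) + (-3.7689) + (6.0444) + (18.7944) = 52.6556
Denominator Σ(x_t−x̄)² = 108.6533
r_1 = 52.6556 / 108.6533 = 0.485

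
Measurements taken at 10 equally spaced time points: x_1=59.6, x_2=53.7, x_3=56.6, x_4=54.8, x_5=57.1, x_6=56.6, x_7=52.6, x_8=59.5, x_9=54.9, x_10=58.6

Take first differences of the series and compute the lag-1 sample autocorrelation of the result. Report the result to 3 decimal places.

First differences Δx: -5.9, 2.9, -1.8, 2.3, -0.5, -4.0, 6.9, -4.6, 3.7
Mean of differences = -0.1111
Numerator Σ(Δx_t−Δx̄)(Δx_{t+1}−Δx̄) = -101.8590
Denominator Σ(Δx_t−Δx̄)² = 150.3489
r_1(Δx) = -101.8590 / 150.3489 = -0.677

-0.677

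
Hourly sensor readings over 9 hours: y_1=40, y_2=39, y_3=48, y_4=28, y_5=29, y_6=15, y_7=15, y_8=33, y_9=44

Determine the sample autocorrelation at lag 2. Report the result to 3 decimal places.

Mean ȳ = (40 + 39 + 48 + 28 + 29 + 15 + 15 + 33 + 44)/9 = 32.3333
Σ(y_t−ȳ)(y_{t+2}−ȳ) = (120.1111) + (-28.8889) + (-52.2222) + (75.1111) + (57.7778) + (-11.5556) + (-202.2222) = -41.8889
Denominator Σ(y_t−ȳ)² = 1116.0000
r_2 = -41.8889 / 1116.0000 = -0.038

-0.038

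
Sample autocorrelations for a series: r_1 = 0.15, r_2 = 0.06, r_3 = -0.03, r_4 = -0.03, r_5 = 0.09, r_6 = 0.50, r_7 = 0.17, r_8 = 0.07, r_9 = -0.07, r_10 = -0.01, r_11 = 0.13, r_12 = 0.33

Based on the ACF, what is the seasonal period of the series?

6

The largest autocorrelation is r_6 = 0.50, with a weaker echo at lag 12 (0.33); the remaining lags stay at or below 0.17.
The dominant spike at lag 6 indicates a seasonal period of 6.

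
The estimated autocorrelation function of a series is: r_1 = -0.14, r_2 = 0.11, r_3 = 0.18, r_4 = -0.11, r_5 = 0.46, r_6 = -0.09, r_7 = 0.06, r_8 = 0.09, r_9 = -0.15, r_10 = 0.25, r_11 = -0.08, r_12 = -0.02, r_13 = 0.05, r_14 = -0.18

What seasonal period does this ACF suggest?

The largest autocorrelation is r_5 = 0.46, with a weaker echo at lag 10 (0.25); the remaining lags stay at or below 0.18.
The dominant spike at lag 5 indicates a seasonal period of 5.

5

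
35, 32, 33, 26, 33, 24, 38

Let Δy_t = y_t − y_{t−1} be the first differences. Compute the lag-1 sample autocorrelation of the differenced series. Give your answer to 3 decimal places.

First differences Δy: -3, 1, -7, 7, -9, 14
Mean of differences = 0.5000
Numerator Σ(Δy_t−Δȳ)(Δy_{t+1}−Δȳ) = -244.2500
Denominator Σ(Δy_t−Δȳ)² = 383.5000
r_1(Δy) = -244.2500 / 383.5000 = -0.637

-0.637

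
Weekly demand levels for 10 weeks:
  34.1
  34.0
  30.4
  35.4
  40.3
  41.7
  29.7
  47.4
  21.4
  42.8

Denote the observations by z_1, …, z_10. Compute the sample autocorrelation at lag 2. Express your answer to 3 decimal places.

Mean z̄ = (34.1 + 34.0 + 30.4 + 35.4 + 40.3 + 41.7 + 29.7 + 47.4 + 21.4 + 42.8)/10 = 35.7200
Numerator Σ_{t=1}^{8}(z_t−z̄)(z_{t+2}−z̄) = 194.0652
Denominator Σ(z_t−z̄)² = 518.5760
r_2 = 194.0652 / 518.5760 = 0.374

0.374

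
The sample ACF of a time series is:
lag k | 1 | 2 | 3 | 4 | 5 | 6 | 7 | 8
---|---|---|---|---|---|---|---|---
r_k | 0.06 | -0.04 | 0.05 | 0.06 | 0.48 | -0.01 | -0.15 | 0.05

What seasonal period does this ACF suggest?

5

The largest autocorrelation is r_5 = 0.48; the remaining lags stay at or below 0.06.
The dominant spike at lag 5 indicates a seasonal period of 5.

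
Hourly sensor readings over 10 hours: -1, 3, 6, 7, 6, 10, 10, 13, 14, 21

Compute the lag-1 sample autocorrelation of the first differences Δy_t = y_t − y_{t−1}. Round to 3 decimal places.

-0.267

First differences Δy: 4, 3, 1, -1, 4, 0, 3, 1, 7
Mean of differences = 2.4444
Numerator Σ(Δy_t−Δȳ)(Δy_{t+1}−Δȳ) = -12.8642
Denominator Σ(Δy_t−Δȳ)² = 48.2222
r_1(Δy) = -12.8642 / 48.2222 = -0.267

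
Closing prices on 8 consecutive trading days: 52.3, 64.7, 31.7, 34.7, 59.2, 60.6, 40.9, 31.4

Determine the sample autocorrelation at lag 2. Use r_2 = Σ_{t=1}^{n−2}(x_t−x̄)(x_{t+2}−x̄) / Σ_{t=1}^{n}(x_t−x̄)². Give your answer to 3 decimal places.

-0.701

Mean x̄ = (52.3 + 64.7 + 31.7 + 34.7 + 59.2 + 60.6 + 40.9 + 31.4)/8 = 46.9375
Σ(x_t−x̄)(x_{t+2}−x̄) = (-81.7111) + (-217.3686) + (-186.8498) + (-167.1948) + (-74.0348) + (-212.2811) = -939.4403
Denominator Σ(x_t−x̄)² = 1341.0988
r_2 = -939.4403 / 1341.0988 = -0.701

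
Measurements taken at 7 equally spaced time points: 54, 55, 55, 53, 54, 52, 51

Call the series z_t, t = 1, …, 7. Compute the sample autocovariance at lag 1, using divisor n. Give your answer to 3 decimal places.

Mean z̄ = (54 + 55 + 55 + 53 + 54 + 52 + 51)/7 = 53.4286
Σ_{t=1}^{6}(z_t−z̄)(z_{t+1}−z̄) = 5.1020
γ_1 = 5.1020 / 7 = 0.729

0.729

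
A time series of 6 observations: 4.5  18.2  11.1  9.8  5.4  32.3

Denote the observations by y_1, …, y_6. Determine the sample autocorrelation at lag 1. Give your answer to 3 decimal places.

-0.308

Mean ȳ = (4.5 + 18.2 + 11.1 + 9.8 + 5.4 + 32.3)/6 = 13.5500
Deviations from mean: -9.0500, 4.6500, -2.4500, -3.7500, -8.1500, 18.7500
Σ(y_t−ȳ)(y_{t+1}−ȳ) = (-42.0825) + (-11.3925) + (9.1875) + (30.5625) + (-152.8125) = -166.5375
Denominator Σ(y_t−ȳ)² = 541.5750
r_1 = -166.5375 / 541.5750 = -0.308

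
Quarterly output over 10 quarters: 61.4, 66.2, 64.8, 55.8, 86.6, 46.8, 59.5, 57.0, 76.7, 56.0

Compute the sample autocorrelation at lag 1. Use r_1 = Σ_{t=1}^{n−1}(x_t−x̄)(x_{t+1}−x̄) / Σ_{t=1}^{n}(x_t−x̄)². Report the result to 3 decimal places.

Mean x̄ = (61.4 + 66.2 + 64.8 + 55.8 + 86.6 + 46.8 + 59.5 + 57.0 + 76.7 + 56.0)/10 = 63.0800
Numerator Σ_{t=1}^{9}(x_t−x̄)(x_{t+1}−x̄) = -665.7184
Denominator Σ(x_t−x̄)² = 1172.1560
r_1 = -665.7184 / 1172.1560 = -0.568

-0.568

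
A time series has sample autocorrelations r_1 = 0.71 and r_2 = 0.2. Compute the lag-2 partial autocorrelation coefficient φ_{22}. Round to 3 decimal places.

φ_{22} = (r_2 − r_1²) / (1 − r_1²)
r_1² = (0.71)² = 0.5041
Numerator = 0.2 − 0.5041 = -0.3041; denominator = 1 − 0.5041 = 0.4959
φ_{22} = -0.3041 / 0.4959 = -0.613

-0.613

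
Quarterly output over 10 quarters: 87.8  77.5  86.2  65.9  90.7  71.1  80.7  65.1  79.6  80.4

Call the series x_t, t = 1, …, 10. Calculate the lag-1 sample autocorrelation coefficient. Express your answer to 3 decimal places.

-0.596

Mean x̄ = (87.8 + 77.5 + 86.2 + 65.9 + 90.7 + 71.1 + 80.7 + 65.1 + 79.6 + 80.4)/10 = 78.5000
Numerator Σ_{t=1}^{9}(x_t−x̄)(x_{t+1}−x̄) = -416.4300
Denominator Σ(x_t−x̄)² = 698.3600
r_1 = -416.4300 / 698.3600 = -0.596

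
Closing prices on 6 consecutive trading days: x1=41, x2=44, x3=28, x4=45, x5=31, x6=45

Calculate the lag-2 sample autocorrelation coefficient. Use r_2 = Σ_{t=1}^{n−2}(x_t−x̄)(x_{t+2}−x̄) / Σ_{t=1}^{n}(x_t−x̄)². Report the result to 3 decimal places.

Mean x̄ = (41 + 44 + 28 + 45 + 31 + 45)/6 = 39.0000
Σ(x_t−x̄)(x_{t+2}−x̄) = (-22.0000) + (30.0000) + (88.0000) + (36.0000) = 132.0000
Denominator Σ(x_t−x̄)² = 286.0000
r_2 = 132.0000 / 286.0000 = 0.462

0.462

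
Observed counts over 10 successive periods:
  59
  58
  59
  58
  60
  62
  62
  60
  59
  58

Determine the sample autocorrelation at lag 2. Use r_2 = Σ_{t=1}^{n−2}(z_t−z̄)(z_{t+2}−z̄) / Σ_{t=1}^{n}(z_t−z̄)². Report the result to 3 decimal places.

Mean z̄ = (59 + 58 + 59 + 58 + 60 + 62 + 62 + 60 + 59 + 58)/10 = 59.5000
Numerator Σ_{t=1}^{8}(z_t−z̄)(z_{t+2}−z̄) = -1.0000
Denominator Σ(z_t−z̄)² = 20.5000
r_2 = -1.0000 / 20.5000 = -0.049

-0.049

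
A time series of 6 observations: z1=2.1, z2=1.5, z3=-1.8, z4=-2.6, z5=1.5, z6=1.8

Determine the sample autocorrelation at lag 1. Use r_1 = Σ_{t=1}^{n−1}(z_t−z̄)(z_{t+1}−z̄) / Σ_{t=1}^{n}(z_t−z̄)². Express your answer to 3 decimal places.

0.206

Mean z̄ = (2.1 + 1.5 − 1.8 − 2.6 + 1.5 + 1.8)/6 = 0.4167
Deviations from mean: 1.6833, 1.0833, -2.2167, -3.0167, 1.0833, 1.3833
Σ(z_t−z̄)(z_{t+1}−z̄) = (1.8236) + (-2.4014) + (6.6869) + (-3.2681) + (1.4986) = 4.3397
Denominator Σ(z_t−z̄)² = 21.1083
r_1 = 4.3397 / 21.1083 = 0.206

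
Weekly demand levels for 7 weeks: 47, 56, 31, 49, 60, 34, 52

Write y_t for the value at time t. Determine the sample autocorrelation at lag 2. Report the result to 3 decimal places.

-0.214

Mean ȳ = (47 + 56 + 31 + 49 + 60 + 34 + 52)/7 = 47.0000
Deviations from mean: 0.0000, 9.0000, -16.0000, 2.0000, 13.0000, -13.0000, 5.0000
Σ(y_t−ȳ)(y_{t+2}−ȳ) = (0.0000) + (18.0000) + (-208.0000) + (-26.0000) + (65.0000) = -151.0000
Denominator Σ(y_t−ȳ)² = 704.0000
r_2 = -151.0000 / 704.0000 = -0.214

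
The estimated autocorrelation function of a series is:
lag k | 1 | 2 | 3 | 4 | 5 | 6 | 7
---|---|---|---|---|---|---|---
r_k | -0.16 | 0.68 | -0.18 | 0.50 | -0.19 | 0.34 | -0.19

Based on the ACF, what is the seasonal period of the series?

2

The largest autocorrelation is r_2 = 0.68, with weaker echoes at lags 4 (0.50) and 6 (0.34); the remaining lags stay at or below -0.16.
The dominant spike at lag 2 indicates a seasonal period of 2.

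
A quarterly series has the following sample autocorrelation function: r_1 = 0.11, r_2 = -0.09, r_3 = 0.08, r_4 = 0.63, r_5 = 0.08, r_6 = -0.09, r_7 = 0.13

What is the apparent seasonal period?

4

The largest autocorrelation is r_4 = 0.63; the remaining lags stay at or below 0.13.
The dominant spike at lag 4 indicates a seasonal period of 4.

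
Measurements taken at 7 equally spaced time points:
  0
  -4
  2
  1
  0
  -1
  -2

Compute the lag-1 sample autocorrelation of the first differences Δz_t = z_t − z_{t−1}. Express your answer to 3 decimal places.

First differences Δz: -4, 6, -1, -1, -1, -1
Mean of differences = -0.3333
Numerator Σ(Δz_t−Δz̄)(Δz_{t+1}−Δz̄) = -26.1111
Denominator Σ(Δz_t−Δz̄)² = 55.3333
r_1(Δz) = -26.1111 / 55.3333 = -0.472

-0.472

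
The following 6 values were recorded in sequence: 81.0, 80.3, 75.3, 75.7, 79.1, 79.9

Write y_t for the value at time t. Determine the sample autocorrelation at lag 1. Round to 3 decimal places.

0.236

Mean ȳ = (81.0 + 80.3 + 75.3 + 75.7 + 79.1 + 79.9)/6 = 78.5500
Deviations from mean: 2.4500, 1.7500, -3.2500, -2.8500, 0.5500, 1.3500
Σ(y_t−ȳ)(y_{t+1}−ȳ) = (4.2875) + (-5.6875) + (9.2625) + (-1.5675) + (0.7425) = 7.0375
Denominator Σ(y_t−ȳ)² = 29.8750
r_1 = 7.0375 / 29.8750 = 0.236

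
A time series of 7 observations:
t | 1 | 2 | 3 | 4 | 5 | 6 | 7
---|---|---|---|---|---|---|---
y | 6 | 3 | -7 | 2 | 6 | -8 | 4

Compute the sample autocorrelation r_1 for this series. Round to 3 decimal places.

Mean ȳ = (6 + 3 − 7 + 2 + 6 − 8 + 4)/7 = 0.8571
Deviations from mean: 5.1429, 2.1429, -7.8571, 1.1429, 5.1429, -8.8571, 3.1429
Σ(y_t−ȳ)(y_{t+1}−ȳ) = (11.0204) + (-16.8367) + (-8.9796) + (5.8776) + (-45.5510) + (-27.8367) = -82.3061
Denominator Σ(y_t−ȳ)² = 208.8571
r_1 = -82.3061 / 208.8571 = -0.394

-0.394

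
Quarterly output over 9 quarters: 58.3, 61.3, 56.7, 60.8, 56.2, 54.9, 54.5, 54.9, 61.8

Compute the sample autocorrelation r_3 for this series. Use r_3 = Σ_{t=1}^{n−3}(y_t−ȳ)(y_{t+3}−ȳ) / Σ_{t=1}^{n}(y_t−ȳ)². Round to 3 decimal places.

-0.260

Mean ȳ = (58.3 + 61.3 + 56.7 + 60.8 + 56.2 + 54.9 + 54.5 + 54.9 + 61.8)/9 = 57.7111
Numerator Σ_{t=1}^{6}(y_t−ȳ)(y_{t+3}−ȳ) = -17.9270
Denominator Σ(y_t−ȳ)² = 68.9089
r_3 = -17.9270 / 68.9089 = -0.260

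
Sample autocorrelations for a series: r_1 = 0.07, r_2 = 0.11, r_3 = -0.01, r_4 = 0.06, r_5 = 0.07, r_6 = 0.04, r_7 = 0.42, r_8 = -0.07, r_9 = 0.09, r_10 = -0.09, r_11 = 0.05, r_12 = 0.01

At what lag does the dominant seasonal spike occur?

The largest autocorrelation is r_7 = 0.42; the remaining lags stay at or below 0.11.
The dominant spike at lag 7 indicates a seasonal period of 7.

7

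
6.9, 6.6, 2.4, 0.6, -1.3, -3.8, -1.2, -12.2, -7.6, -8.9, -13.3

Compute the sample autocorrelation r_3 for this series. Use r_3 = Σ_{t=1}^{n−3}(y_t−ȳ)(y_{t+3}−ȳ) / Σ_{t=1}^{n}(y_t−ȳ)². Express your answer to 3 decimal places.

Mean ȳ = (6.9 + 6.6 + 2.4 + 0.6 − 1.3 − 3.8 − 1.2 − 12.2 − 7.6 − 8.9 − 13.3)/11 = -2.8909
Numerator Σ_{t=1}^{8}(y_t−ȳ)(y_{t+3}−ȳ) = 126.5807
Denominator Σ(y_t−ȳ)² = 485.6291
r_3 = 126.5807 / 485.6291 = 0.261

0.261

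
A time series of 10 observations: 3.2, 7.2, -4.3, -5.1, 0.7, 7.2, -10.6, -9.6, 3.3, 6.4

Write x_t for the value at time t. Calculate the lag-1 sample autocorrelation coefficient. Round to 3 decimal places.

0.069

Mean x̄ = (3.2 + 7.2 − 4.3 − 5.1 + 0.7 + 7.2 − 10.6 − 9.6 + 3.3 + 6.4)/10 = -0.1600
Numerator Σ_{t=1}^{9}(x_t−x̄)(x_{t+1}−x̄) = 28.5424
Denominator Σ(x_t−x̄)² = 415.0240
r_1 = 28.5424 / 415.0240 = 0.069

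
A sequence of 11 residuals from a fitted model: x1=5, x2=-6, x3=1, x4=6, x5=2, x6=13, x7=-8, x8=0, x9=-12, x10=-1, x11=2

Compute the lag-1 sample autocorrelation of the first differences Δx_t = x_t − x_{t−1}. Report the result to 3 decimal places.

First differences Δx: -11, 7, 5, -4, 11, -21, 8, -12, 11, 3
Mean of differences = -0.3000
Numerator Σ(Δx_t−Δx̄)(Δx_{t+1}−Δx̄) = -698.5900
Denominator Σ(Δx_t−Δx̄)² = 1110.1000
r_1(Δx) = -698.5900 / 1110.1000 = -0.629

-0.629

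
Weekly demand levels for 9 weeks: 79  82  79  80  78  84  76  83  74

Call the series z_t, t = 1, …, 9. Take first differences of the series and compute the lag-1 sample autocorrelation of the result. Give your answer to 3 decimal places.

-0.771

First differences Δz: 3, -3, 1, -2, 6, -8, 7, -9
Mean of differences = -0.6250
Numerator Σ(Δz_t−Δz̄)(Δz_{t+1}−Δz̄) = -192.7656
Denominator Σ(Δz_t−Δz̄)² = 249.8750
r_1(Δz) = -192.7656 / 249.8750 = -0.771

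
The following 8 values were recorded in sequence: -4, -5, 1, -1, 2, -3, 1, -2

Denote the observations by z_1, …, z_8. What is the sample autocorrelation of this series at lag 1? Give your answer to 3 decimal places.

-0.169

Mean z̄ = (-4 − 5 + 1 − 1 + 2 − 3 + 1 − 2)/8 = -1.3750
Numerator Σ_{t=1}^{7}(z_t−z̄)(z_{t+1}−z̄) = -7.7656
Denominator Σ(z_t−z̄)² = 45.8750
r_1 = -7.7656 / 45.8750 = -0.169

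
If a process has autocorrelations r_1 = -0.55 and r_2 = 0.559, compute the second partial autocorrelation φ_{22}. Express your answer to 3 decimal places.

φ_{22} = (r_2 − r_1²) / (1 − r_1²)
r_1² = (-0.55)² = 0.3025
Numerator = 0.559 − 0.3025 = 0.2565; denominator = 1 − 0.3025 = 0.6975
φ_{22} = 0.2565 / 0.6975 = 0.368

0.368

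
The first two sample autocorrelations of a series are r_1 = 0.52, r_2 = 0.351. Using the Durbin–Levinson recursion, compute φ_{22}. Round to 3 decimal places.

0.110

φ_{22} = (r_2 − r_1²) / (1 − r_1²)
r_1² = (0.52)² = 0.2704
Numerator = 0.351 − 0.2704 = 0.0806; denominator = 1 − 0.2704 = 0.7296
φ_{22} = 0.0806 / 0.7296 = 0.110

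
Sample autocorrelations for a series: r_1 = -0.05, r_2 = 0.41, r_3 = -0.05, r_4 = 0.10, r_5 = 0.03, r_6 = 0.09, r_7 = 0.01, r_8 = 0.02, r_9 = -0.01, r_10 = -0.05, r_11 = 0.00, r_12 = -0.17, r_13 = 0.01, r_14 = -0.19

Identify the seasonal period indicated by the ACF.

2

The largest autocorrelation is r_2 = 0.41; the remaining lags stay at or below 0.10.
The dominant spike at lag 2 indicates a seasonal period of 2.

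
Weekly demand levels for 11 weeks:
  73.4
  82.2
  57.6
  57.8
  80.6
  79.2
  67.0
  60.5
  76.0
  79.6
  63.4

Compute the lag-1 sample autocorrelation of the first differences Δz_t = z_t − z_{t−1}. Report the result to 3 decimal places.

First differences Δz: 8.8, -24.6, 0.2, 22.8, -1.4, -12.2, -6.5, 15.5, 3.6, -16.2
Mean of differences = -1.0000
Numerator Σ(Δz_t−Δz̄)(Δz_{t+1}−Δz̄) = -259.2500
Denominator Σ(Δz_t−Δz̄)² = 1901.1800
r_1(Δz) = -259.2500 / 1901.1800 = -0.136

-0.136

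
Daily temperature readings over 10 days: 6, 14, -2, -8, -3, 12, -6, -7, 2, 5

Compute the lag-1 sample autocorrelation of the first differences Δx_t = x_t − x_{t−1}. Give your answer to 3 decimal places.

-0.218

First differences Δx: 8, -16, -6, 5, 15, -18, -1, 9, 3
Mean of differences = -0.1111
Numerator Σ(Δx_t−Δx̄)(Δx_{t+1}−Δx̄) = -222.3457
Denominator Σ(Δx_t−Δx̄)² = 1020.8889
r_1(Δx) = -222.3457 / 1020.8889 = -0.218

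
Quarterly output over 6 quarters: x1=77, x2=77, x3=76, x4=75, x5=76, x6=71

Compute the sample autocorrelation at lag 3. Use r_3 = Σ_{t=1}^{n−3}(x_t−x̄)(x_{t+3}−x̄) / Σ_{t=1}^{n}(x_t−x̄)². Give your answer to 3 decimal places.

-0.092

Mean x̄ = (77 + 77 + 76 + 75 + 76 + 71)/6 = 75.3333
Σ(x_t−x̄)(x_{t+3}−x̄) = (-0.5556) + (1.1111) + (-2.8889) = -2.3333
Denominator Σ(x_t−x̄)² = 25.3333
r_3 = -2.3333 / 25.3333 = -0.092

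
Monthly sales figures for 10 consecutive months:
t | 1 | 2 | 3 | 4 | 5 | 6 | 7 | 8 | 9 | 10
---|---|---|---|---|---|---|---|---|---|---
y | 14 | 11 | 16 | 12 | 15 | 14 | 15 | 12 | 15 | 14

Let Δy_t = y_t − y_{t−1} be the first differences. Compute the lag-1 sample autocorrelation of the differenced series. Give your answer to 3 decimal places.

First differences Δy: -3, 5, -4, 3, -1, 1, -3, 3, -1
Mean of differences = 0.0000
Numerator Σ(Δy_t−Δȳ)(Δy_{t+1}−Δȳ) = -66.0000
Denominator Σ(Δy_t−Δȳ)² = 80.0000
r_1(Δy) = -66.0000 / 80.0000 = -0.825

-0.825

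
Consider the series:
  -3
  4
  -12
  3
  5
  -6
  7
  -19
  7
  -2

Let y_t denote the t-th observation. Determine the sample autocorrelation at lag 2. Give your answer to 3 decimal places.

Mean ȳ = (-3 + 4 − 12 + 3 + 5 − 6 + 7 − 19 + 7 − 2)/10 = -1.6000
Numerator Σ_{t=1}^{8}(y_t−ȳ)(y_{t+2}−ȳ) = 165.6800
Denominator Σ(y_t−ȳ)² = 676.4000
r_2 = 165.6800 / 676.4000 = 0.245

0.245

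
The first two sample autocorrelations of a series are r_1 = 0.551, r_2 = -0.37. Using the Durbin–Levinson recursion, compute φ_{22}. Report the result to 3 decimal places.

φ_{22} = (r_2 − r_1²) / (1 − r_1²)
r_1² = (0.551)² = 0.303601
Numerator = -0.37 − 0.3036 = -0.6736; denominator = 1 − 0.3036 = 0.6964
φ_{22} = -0.6736 / 0.6964 = -0.967

-0.967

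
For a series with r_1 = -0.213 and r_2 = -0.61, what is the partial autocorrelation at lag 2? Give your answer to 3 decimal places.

φ_{22} = (r_2 − r_1²) / (1 − r_1²)
r_1² = (-0.213)² = 0.045369
Numerator = -0.61 − 0.0454 = -0.6554; denominator = 1 − 0.0454 = 0.9546
φ_{22} = -0.6554 / 0.9546 = -0.687

-0.687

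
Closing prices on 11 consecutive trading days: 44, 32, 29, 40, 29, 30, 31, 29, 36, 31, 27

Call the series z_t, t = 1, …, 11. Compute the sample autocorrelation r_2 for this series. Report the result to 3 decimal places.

-0.199

Mean z̄ = (44 + 32 + 29 + 40 + 29 + 30 + 31 + 29 + 36 + 31 + 27)/11 = 32.5455
Numerator Σ_{t=1}^{9}(z_t−z̄)(z_{t+2}−z̄) = -55.5950
Denominator Σ(z_t−z̄)² = 278.7273
r_2 = -55.5950 / 278.7273 = -0.199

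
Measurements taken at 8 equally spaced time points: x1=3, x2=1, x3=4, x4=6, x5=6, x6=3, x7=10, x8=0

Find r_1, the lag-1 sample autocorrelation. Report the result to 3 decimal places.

Mean x̄ = (3 + 1 + 4 + 6 + 6 + 3 + 10 + 0)/8 = 4.1250
Deviations from mean: -1.1250, -3.1250, -0.1250, 1.8750, 1.8750, -1.1250, 5.8750, -4.1250
Numerator Σ_{t=1}^{7}(x_t−x̄)(x_{t+1}−x̄) = -25.7656
Denominator Σ(x_t−x̄)² = 70.8750
r_1 = -25.7656 / 70.8750 = -0.364

-0.364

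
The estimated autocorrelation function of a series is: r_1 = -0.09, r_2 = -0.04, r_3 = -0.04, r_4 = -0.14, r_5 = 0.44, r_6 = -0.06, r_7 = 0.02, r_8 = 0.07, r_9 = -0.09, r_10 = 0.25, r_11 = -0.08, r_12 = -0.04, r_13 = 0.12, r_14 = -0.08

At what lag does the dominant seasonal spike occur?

5

The largest autocorrelation is r_5 = 0.44, with a weaker echo at lag 10 (0.25); the remaining lags stay at or below 0.12.
The dominant spike at lag 5 indicates a seasonal period of 5.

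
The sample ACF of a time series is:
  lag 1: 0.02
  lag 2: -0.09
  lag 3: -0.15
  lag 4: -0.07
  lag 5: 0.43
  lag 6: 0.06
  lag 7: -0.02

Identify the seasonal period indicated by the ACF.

The largest autocorrelation is r_5 = 0.43; the remaining lags stay at or below 0.06.
The dominant spike at lag 5 indicates a seasonal period of 5.

5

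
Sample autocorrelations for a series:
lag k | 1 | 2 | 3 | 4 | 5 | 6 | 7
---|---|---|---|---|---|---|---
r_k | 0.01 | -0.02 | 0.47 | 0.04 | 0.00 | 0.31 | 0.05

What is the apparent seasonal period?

3

The largest autocorrelation is r_3 = 0.47, with a weaker echo at lag 6 (0.31); the remaining lags stay at or below 0.05.
The dominant spike at lag 3 indicates a seasonal period of 3.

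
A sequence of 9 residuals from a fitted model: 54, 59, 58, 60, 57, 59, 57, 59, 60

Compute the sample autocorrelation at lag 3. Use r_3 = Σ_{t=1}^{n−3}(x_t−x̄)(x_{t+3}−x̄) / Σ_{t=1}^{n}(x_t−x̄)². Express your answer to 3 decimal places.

-0.355

Mean x̄ = (54 + 59 + 58 + 60 + 57 + 59 + 57 + 59 + 60)/9 = 58.1111
Σ(x_t−x̄)(x_{t+3}−x̄) = (-7.7654) + (-0.9877) + (-0.0988) + (-2.0988) + (-0.9877) + (1.6790) = -10.2593
Denominator Σ(x_t−x̄)² = 28.8889
r_3 = -10.2593 / 28.8889 = -0.355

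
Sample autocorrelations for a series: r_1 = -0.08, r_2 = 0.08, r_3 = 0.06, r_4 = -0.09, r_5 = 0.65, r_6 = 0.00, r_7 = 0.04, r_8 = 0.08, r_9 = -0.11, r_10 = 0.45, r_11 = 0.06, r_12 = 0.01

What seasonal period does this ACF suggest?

5

The largest autocorrelation is r_5 = 0.65, with a weaker echo at lag 10 (0.45); the remaining lags stay at or below 0.08.
The dominant spike at lag 5 indicates a seasonal period of 5.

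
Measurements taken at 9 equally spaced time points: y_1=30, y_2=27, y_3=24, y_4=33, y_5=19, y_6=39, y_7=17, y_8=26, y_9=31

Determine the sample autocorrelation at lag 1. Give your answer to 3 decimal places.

-0.727

Mean ȳ = (30 + 27 + 24 + 33 + 19 + 39 + 17 + 26 + 31)/9 = 27.3333
Numerator Σ_{t=1}^{8}(y_t−ȳ)(y_{t+1}−ȳ) = -274.7778
Denominator Σ(y_t−ȳ)² = 378.0000
r_1 = -274.7778 / 378.0000 = -0.727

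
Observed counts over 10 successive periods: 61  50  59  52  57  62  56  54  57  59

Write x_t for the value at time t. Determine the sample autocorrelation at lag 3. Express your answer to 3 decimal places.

-0.057

Mean x̄ = (61 + 50 + 59 + 52 + 57 + 62 + 56 + 54 + 57 + 59)/10 = 56.7000
Σ(x_t−x̄)(x_{t+3}−x̄) = (-20.2100) + (-2.0100) + (12.1900) + (3.2900) + (-0.8100) + (1.5900) + (-1.6100) = -7.5700
Denominator Σ(x_t−x̄)² = 132.1000
r_3 = -7.5700 / 132.1000 = -0.057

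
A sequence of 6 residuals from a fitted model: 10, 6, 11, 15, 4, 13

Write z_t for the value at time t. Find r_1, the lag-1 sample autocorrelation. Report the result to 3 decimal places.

Mean z̄ = (10 + 6 + 11 + 15 + 4 + 13)/6 = 9.8333
Numerator Σ_{t=1}^{5}(z_t−z̄)(z_{t+1}−z̄) = -47.6944
Denominator Σ(z_t−z̄)² = 86.8333
r_1 = -47.6944 / 86.8333 = -0.549

-0.549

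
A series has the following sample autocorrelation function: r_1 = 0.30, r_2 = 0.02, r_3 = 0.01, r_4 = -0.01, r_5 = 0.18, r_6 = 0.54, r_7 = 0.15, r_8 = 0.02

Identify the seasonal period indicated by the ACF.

6

The largest autocorrelation is r_6 = 0.54; the remaining lags stay at or below 0.30. The elevated value at lag 1 (0.30), dropping to 0.02 at lag 2, reflects decaying short-term dependence rather than seasonality.
The dominant spike at lag 6 indicates a seasonal period of 6.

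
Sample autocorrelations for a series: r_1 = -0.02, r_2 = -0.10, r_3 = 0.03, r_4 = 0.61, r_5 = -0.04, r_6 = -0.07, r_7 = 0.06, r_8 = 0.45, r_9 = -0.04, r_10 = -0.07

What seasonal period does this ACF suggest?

4

The largest autocorrelation is r_4 = 0.61, with a weaker echo at lag 8 (0.45); the remaining lags stay at or below 0.06.
The dominant spike at lag 4 indicates a seasonal period of 4.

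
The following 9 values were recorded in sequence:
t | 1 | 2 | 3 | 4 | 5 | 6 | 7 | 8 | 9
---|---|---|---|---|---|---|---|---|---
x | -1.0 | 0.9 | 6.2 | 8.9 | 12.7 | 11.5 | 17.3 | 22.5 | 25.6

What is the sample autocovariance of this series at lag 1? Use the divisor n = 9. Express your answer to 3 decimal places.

Mean x̄ = (-1.0 + 0.9 + 6.2 + 8.9 + 12.7 + 11.5 + 17.3 + 22.5 + 25.6)/9 = 11.6222
Σ_{t=1}^{8}(x_t−x̄)(x_{t+1}−x̄) = 418.2862
γ_1 = 418.2862 / 9 = 46.476

46.476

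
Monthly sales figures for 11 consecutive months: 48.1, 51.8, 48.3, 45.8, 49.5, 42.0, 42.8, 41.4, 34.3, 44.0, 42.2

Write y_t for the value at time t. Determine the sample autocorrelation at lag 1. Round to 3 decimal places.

Mean ȳ = (48.1 + 51.8 + 48.3 + 45.8 + 49.5 + 42.0 + 42.8 + 41.4 + 34.3 + 44.0 + 42.2)/11 = 44.5636
Numerator Σ_{t=1}^{10}(y_t−ȳ)(y_{t+1}−ȳ) = 100.3841
Denominator Σ(y_t−ȳ)² = 235.6655
r_1 = 100.3841 / 235.6655 = 0.426

0.426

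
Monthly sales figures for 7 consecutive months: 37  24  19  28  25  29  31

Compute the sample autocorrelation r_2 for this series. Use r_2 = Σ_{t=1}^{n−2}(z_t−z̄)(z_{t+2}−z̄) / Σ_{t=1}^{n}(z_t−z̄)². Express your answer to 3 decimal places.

Mean z̄ = (37 + 24 + 19 + 28 + 25 + 29 + 31)/7 = 27.5714
Deviations from mean: 9.4286, -3.5714, -8.5714, 0.4286, -2.5714, 1.4286, 3.4286
Σ(z_t−z̄)(z_{t+2}−z̄) = (-80.8163) + (-1.5306) + (22.0408) + (0.6122) + (-8.8163) = -68.5102
Denominator Σ(z_t−z̄)² = 195.7143
r_2 = -68.5102 / 195.7143 = -0.350

-0.350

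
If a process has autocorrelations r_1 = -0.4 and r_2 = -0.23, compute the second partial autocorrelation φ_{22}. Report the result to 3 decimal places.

φ_{22} = (r_2 − r_1²) / (1 − r_1²)
r_1² = (-0.4)² = 0.16
Numerator = -0.23 − 0.1600 = -0.3900; denominator = 1 − 0.1600 = 0.8400
φ_{22} = -0.3900 / 0.8400 = -0.464

-0.464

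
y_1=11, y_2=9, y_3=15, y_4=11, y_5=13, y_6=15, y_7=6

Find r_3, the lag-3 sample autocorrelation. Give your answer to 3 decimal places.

0.180

Mean ȳ = (11 + 9 + 15 + 11 + 13 + 15 + 6)/7 = 11.4286
Deviations from mean: -0.4286, -2.4286, 3.5714, -0.4286, 1.5714, 3.5714, -5.4286
Σ(y_t−ȳ)(y_{t+3}−ȳ) = (0.1837) + (-3.8163) + (12.7551) + (2.3265) = 11.4490
Denominator Σ(y_t−ȳ)² = 63.7143
r_3 = 11.4490 / 63.7143 = 0.180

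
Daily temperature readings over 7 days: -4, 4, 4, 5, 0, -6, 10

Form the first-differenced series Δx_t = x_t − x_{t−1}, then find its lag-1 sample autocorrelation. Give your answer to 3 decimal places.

-0.152

First differences Δx: 8, 0, 1, -5, -6, 16
Mean of differences = 2.3333
Numerator Σ(Δx_t−Δx̄)(Δx_{t+1}−Δx̄) = -53.1111
Denominator Σ(Δx_t−Δx̄)² = 349.3333
r_1(Δx) = -53.1111 / 349.3333 = -0.152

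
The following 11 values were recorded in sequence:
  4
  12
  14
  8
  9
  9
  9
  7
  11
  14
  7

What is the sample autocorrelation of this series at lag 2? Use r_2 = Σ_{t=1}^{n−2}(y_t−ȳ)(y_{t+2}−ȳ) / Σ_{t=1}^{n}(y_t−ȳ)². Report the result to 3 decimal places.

-0.467

Mean ȳ = (4 + 12 + 14 + 8 + 9 + 9 + 9 + 7 + 11 + 14 + 7)/11 = 9.4545
Numerator Σ_{t=1}^{9}(y_t−ȳ)(y_{t+2}−ȳ) = -44.2314
Denominator Σ(y_t−ȳ)² = 94.7273
r_2 = -44.2314 / 94.7273 = -0.467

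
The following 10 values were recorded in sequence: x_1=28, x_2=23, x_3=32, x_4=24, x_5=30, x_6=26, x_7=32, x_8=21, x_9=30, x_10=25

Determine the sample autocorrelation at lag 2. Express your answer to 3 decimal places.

0.613

Mean x̄ = (28 + 23 + 32 + 24 + 30 + 26 + 32 + 21 + 30 + 25)/10 = 27.1000
Numerator Σ_{t=1}^{8}(x_t−x̄)(x_{t+2}−x̄) = 82.6800
Denominator Σ(x_t−x̄)² = 134.9000
r_2 = 82.6800 / 134.9000 = 0.613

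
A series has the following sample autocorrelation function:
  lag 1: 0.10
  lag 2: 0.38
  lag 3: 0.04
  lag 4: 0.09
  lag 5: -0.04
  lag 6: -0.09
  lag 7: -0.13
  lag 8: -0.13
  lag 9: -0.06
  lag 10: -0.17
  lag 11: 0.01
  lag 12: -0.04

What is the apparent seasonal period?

The largest autocorrelation is r_2 = 0.38; the remaining lags stay at or below 0.10.
The dominant spike at lag 2 indicates a seasonal period of 2.

2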